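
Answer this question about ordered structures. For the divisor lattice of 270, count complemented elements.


An element a is complemented if some b has a meet b = bottom, a join b = top.
a is complemented iff gcd(a, n/a)=1, i.e. a is a unitary divisor of 270.
Complemented elements: 1, 2, 5, 10, 27, 54, ... (2 more)
Count: 8


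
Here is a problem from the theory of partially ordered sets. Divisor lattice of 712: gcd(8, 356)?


Meet=gcd.
gcd(8,356)=4


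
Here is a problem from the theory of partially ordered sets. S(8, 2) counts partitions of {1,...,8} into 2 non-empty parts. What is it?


S(n,k) = k*S(n-1,k) + S(n-1,k-1).
S(7,2) = 63, S(7,1) = 1
S(8,2) = 2*63 + 1 = 126 + 1
S(8,2) = 127


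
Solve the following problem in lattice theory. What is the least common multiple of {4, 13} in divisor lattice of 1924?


In a divisor lattice, join = lcm (least common multiple).
Compute lcm iteratively: start with first element, then lcm(current, next).
Elements: [4, 13]
lcm(4,13) = 52
Final lcm = 52


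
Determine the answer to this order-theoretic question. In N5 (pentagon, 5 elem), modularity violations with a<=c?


Modular law: if a <= c then a v (b ^ c) = (a v b) ^ c.
Check all triples (a,b,c) with a <= c among 5 elements.
  e.g. a=a, b=c, c=b: lhs=a != rhs=b
Total violating triples: 1


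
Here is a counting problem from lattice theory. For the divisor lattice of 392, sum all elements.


sigma(n) = sum of divisors.
Divisors of 392: [1, 2, 4, 7, 8, 14, 28, 49, 56, 98, 196, 392]
Sum = 855


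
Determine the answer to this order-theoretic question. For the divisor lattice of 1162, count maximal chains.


A maximal chain goes from the minimum element to a maximal element via cover relations.
Counting all min-to-max paths in the cover graph.
Total maximal chains: 6


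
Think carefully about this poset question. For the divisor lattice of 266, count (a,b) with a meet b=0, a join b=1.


Complement pair (a,b): a meet b = bottom, a join b = top.
Here: gcd(a,b)=1 and lcm(a,b)=266, i.e. a*b=266 with a,b coprime.
Pairs found: (1,266), (2,133), (7,38), (14,19), ... (4 more)
Total ordered pairs: 8


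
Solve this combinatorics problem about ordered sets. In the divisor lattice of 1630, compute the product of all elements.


Divisors of 1630: [1, 2, 5, 10, 163, 326, 815, 1630]
Product = n^(d(n)/2) = 1630^(8/2)
Product = 7059117610000


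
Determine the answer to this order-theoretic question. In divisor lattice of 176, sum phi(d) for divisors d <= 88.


Divisors of 176 up to 88: [1, 2, 4, 8, 11, 16, 22, 44, 88]
phi values: [1, 1, 2, 4, 10, 8, 10, 20, 40]
Sum = 96


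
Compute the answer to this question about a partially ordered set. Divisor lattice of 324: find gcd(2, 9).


In a divisor lattice, meet = gcd (greatest common divisor).
By Euclidean algorithm or factoring: gcd(2,9) = 1


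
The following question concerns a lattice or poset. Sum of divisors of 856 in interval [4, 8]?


Interval [4,8] in divisors of 856: [4, 8]
Sum = 12


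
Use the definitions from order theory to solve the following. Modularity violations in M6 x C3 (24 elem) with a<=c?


Modular law: if a <= c then a v (b ^ c) = (a v b) ^ c.
Check all triples (a,b,c) with a <= c among 24 elements.
This lattice is modular (diamonds M_m and their chain-products are modular).
Total violating triples: 0


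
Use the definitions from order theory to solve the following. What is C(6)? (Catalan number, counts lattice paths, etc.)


C(n) = C(2n, n) / (n+1).
C(12, 6) = 924
C(6) = 924 / 7 = 132


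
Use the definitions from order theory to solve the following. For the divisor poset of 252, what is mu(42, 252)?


In a divisor lattice, mu(a,b) = mu(b/a) where mu is the classical Mobius function.
b/a = 252/42 = 6
Prime factorization of 6: primes [2, 3]
6 is squarefree with 2 prime factor(s), so mu(6) = (-1)^2 = 1


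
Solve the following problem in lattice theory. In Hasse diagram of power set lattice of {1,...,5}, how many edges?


A cover relation a -< b holds when a < b with no c strictly between.
Cover relations:
  {} -< {1}
  {} -< {2}
  {} -< {3}
  {} -< {4}
  {} -< {5}
  {1} -< {1,2}
  {1} -< {1,3}
  {1} -< {1,4}
  ...72 more
Total: 80


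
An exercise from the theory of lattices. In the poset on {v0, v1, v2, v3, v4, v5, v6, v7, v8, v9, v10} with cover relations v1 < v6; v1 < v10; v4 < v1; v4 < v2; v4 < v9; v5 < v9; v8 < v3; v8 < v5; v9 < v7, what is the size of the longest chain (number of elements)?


A chain is a totally ordered subset; we count the number of elements in a maximum chain.
Compute, for each element x, the size of the longest chain ending at x:
  v0: 1
  v4: 1
  v8: 1
  v1: 2
  v2: 2
  v3: 2
  ...
A maximum chain: v8 < v5 < v9 < v7
Number of elements in the longest chain: 4


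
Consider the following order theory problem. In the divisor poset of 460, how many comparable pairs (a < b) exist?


A comparable pair {a,b} has a < b or b < a in the order.
Count unordered pairs where one element is strictly below the other.
Examples: {1,2}, {1,4}, {1,5}, {1,10}, ...
Total comparable pairs: 42


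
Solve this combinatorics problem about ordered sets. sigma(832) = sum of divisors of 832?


sigma(n) = sum of divisors.
Divisors of 832: [1, 2, 4, 8, 13, 16, 26, 32, 52, 64, 104, 208, 416, 832]
Sum = 1778


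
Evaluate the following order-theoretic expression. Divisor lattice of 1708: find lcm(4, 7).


In a divisor lattice, join = lcm (least common multiple).
gcd(4,7) = 1
lcm(4,7) = 4*7/gcd = 28/1 = 28


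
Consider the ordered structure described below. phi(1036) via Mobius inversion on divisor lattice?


phi(n) = n * prod_{p|n} (1 - 1/p).
Prime divisors of 1036: [2, 7, 37]
phi(1036) = 1036 * (1 - 1/2) * (1 - 1/7) * (1 - 1/37)
phi(1036) = 432


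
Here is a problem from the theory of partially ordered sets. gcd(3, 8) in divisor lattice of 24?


Meet=gcd.
gcd(3,8)=1


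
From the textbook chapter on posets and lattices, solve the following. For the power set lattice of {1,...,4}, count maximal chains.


A maximal chain goes from the minimum element to a maximal element via cover relations.
Counting all min-to-max paths in the cover graph.
Total maximal chains: 24


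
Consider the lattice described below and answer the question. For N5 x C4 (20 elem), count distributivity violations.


Distributive law: a ^ (b v c) = (a ^ b) v (a ^ c).
Check all 20^3 = 8000 ordered triples (a,b,c).
  e.g. a=(b,0), b=(a,0), c=(c,0): lhs=(b,0) != rhs=(a,0)
  e.g. a=(b,0), b=(a,0), c=(c,1): lhs=(b,0) != rhs=(a,0)
Total violating triples: 128


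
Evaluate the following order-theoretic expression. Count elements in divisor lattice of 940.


Divisors of 940: [1, 2, 4, 5, 10, 20, 47, 94, 188, 235, 470, 940]
Count: 12


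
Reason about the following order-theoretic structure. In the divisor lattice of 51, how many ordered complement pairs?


Complement pair (a,b): a meet b = bottom, a join b = top.
Here: gcd(a,b)=1 and lcm(a,b)=51, i.e. a*b=51 with a,b coprime.
Pairs found: (1,51), (3,17), (17,3), (51,1)
Total ordered pairs: 4


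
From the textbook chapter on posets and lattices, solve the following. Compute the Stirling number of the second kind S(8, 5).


S(n,k) = k*S(n-1,k) + S(n-1,k-1).
S(7,5) = 140, S(7,4) = 350
S(8,5) = 5*140 + 350 = 700 + 350
S(8,5) = 1050


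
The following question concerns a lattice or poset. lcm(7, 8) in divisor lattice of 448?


Join=lcm.
gcd(7,8)=1
lcm=56


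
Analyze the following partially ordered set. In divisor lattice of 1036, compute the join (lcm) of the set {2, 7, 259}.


In a divisor lattice, join = lcm (least common multiple).
Compute lcm iteratively: start with first element, then lcm(current, next).
Elements: [2, 7, 259]
lcm(2,7) = 14
lcm(14,259) = 518
Final lcm = 518


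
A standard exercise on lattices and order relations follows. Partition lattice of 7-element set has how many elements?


B(n) = number of set partitions of an n-element set.
B(n) satisfies the recurrence: B(n+1) = sum_k C(n,k)*B(k).
B(7) = 877


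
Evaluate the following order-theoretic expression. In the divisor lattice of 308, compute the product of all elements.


Divisors of 308: [1, 2, 4, 7, 11, 14, 22, 28, 44, 77, 154, 308]
Product = n^(d(n)/2) = 308^(12/2)
Product = 853698068844544


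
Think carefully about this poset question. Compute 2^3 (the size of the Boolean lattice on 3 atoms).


Power set = 2^n.
2^3 = 8


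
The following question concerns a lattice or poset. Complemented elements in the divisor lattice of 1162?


An element a is complemented if some b has a meet b = bottom, a join b = top.
a is complemented iff gcd(a, n/a)=1, i.e. a is a unitary divisor of 1162.
Complemented elements: 1, 2, 7, 14, 83, 166, ... (2 more)
Count: 8


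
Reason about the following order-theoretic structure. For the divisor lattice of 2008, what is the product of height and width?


Height = length of longest chain minus 1; width = size of largest antichain.
A maximum chain: 1 | 251 | 502 | 1004 | 2008  (height 4).
A maximum antichain: {2, 251}  (width 2).
Product = 4 * 2 = 8


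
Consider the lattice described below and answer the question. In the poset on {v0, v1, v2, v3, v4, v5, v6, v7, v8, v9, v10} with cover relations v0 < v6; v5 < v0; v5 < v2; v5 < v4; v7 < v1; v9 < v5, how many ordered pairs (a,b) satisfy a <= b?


The order relation is {(a,b) : a <= b}, reflexive so it includes (a,a).
Examples: (v0,v0), (v0,v6), (v1,v1), (v10,v10), (v2,v2), ...
Total ordered pairs: 22


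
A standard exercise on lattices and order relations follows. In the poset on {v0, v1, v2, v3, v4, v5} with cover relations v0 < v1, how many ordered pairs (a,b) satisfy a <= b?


The order relation is {(a,b) : a <= b}, reflexive so it includes (a,a).
Examples: (v0,v0), (v0,v1), (v1,v1), (v2,v2), (v3,v3), ...
Total ordered pairs: 7


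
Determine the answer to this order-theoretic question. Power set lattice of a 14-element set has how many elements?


Power set = 2^n.
2^14 = 16384


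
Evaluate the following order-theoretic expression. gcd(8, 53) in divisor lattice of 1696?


Meet=gcd.
gcd(8,53)=1


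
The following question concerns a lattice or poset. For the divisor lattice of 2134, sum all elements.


sigma(n) = sum of divisors.
Divisors of 2134: [1, 2, 11, 22, 97, 194, 1067, 2134]
Sum = 3528


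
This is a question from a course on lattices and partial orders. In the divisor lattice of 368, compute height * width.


Height = length of longest chain minus 1; width = size of largest antichain.
A maximum chain: 1 | 23 | 46 | 92 | 184 | 368  (height 5).
A maximum antichain: {2, 23}  (width 2).
Product = 5 * 2 = 10


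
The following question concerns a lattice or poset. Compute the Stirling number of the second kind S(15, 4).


S(n,k) = k*S(n-1,k) + S(n-1,k-1).
S(14,4) = 10391745, S(14,3) = 788970
S(15,4) = 4*10391745 + 788970 = 41566980 + 788970
S(15,4) = 42355950


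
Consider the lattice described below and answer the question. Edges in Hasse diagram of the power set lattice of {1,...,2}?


A cover relation a -< b holds when a < b with no c strictly between.
Cover relations:
  {} -< {1}
  {} -< {2}
  {1} -< {1,2}
  {2} -< {1,2}
Total: 4


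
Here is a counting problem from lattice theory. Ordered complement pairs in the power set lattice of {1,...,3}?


Complement pair (a,b): a meet b = bottom, a join b = top.
Here: A intersect B = {} and A union B = {1,...,3}.
Pairs found: ({},{1,2,3}), ({1},{2,3}), ({2},{1,3}), ({3},{1,2}), ... (4 more)
Total ordered pairs: 8


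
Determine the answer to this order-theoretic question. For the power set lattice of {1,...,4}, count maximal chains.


A maximal chain goes from the minimum element to a maximal element via cover relations.
Counting all min-to-max paths in the cover graph.
Total maximal chains: 24


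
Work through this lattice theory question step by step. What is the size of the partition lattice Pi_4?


B(n) = number of set partitions of an n-element set.
B(n) satisfies the recurrence: B(n+1) = sum_k C(n,k)*B(k).
B(4) = 15


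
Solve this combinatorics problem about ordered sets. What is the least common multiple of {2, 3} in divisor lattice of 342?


In a divisor lattice, join = lcm (least common multiple).
Compute lcm iteratively: start with first element, then lcm(current, next).
Elements: [2, 3]
lcm(2,3) = 6
Final lcm = 6


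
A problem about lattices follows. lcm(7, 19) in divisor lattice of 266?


Join=lcm.
gcd(7,19)=1
lcm=133


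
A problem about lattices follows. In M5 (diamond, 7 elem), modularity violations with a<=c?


Modular law: if a <= c then a v (b ^ c) = (a v b) ^ c.
Check all triples (a,b,c) with a <= c among 7 elements.
This lattice is modular (diamonds M_m and their chain-products are modular).
Total violating triples: 0


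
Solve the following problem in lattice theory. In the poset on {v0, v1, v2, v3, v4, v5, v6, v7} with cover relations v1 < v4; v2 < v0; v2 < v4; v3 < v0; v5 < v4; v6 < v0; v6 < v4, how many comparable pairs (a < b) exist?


A comparable pair {a,b} has a < b or b < a in the order.
Count unordered pairs where one element is strictly below the other.
Examples: {v0,v2}, {v0,v3}, {v0,v6}, {v1,v4}, ...
Total comparable pairs: 7


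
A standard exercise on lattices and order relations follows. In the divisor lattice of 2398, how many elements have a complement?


An element a is complemented if some b has a meet b = bottom, a join b = top.
a is complemented iff gcd(a, n/a)=1, i.e. a is a unitary divisor of 2398.
Complemented elements: 1, 2, 11, 22, 109, 218, ... (2 more)
Count: 8


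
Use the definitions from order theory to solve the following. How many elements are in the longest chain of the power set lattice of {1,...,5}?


A chain is a totally ordered subset; we count the number of elements in a maximum chain.
Compute, for each element x, the size of the longest chain ending at x:
  {}: 1
  {1}: 2
  {2}: 2
  {3}: 2
  {4}: 2
  {5}: 2
  ...
A maximum chain: {} < {1} < {1,2} < {1,2,3} < {1,2,3,4} < {1,2,3,4,5}
Number of elements in the longest chain: 6


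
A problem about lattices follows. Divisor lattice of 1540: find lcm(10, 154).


In a divisor lattice, join = lcm (least common multiple).
gcd(10,154) = 2
lcm(10,154) = 10*154/gcd = 1540/2 = 770


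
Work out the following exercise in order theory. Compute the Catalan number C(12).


C(n) = C(2n, n) / (n+1).
C(24, 12) = 2704156
C(12) = 2704156 / 13 = 208012


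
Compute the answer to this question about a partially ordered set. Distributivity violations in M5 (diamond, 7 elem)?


Distributive law: a ^ (b v c) = (a ^ b) v (a ^ c).
Check all 7^3 = 343 ordered triples (a,b,c).
  e.g. a=a1, b=a2, c=a3: lhs=a1 != rhs=0
  e.g. a=a1, b=a2, c=a4: lhs=a1 != rhs=0
Total violating triples: 60


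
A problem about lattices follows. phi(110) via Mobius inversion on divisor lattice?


phi(n) = n * prod_{p|n} (1 - 1/p).
Prime divisors of 110: [2, 5, 11]
phi(110) = 110 * (1 - 1/2) * (1 - 1/5) * (1 - 1/11)
phi(110) = 40


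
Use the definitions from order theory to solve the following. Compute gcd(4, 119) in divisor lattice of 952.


In a divisor lattice, meet = gcd (greatest common divisor).
By Euclidean algorithm or factoring: gcd(4,119) = 1


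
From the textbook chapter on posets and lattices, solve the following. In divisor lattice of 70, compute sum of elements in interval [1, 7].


Interval [1,7] in divisors of 70: [1, 7]
Sum = 8


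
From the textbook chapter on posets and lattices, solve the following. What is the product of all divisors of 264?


Divisors of 264: [1, 2, 3, 4, 6, 8, 11, 12, 22, 24, 33, 44, 66, 88, 132, 264]
Product = n^(d(n)/2) = 264^(16/2)
Product = 23595621172490797056


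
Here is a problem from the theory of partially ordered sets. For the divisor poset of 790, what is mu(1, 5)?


In a divisor lattice, mu(a,b) = mu(b/a) where mu is the classical Mobius function.
b/a = 5/1 = 5
Prime factorization of 5: primes [5]
5 is squarefree with 1 prime factor(s), so mu(5) = (-1)^1 = -1


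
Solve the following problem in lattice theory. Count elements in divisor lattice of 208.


Divisors of 208: [1, 2, 4, 8, 13, 16, 26, 52, 104, 208]
Count: 10


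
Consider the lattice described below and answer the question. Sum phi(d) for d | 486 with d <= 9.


Divisors of 486 up to 9: [1, 2, 3, 6, 9]
phi values: [1, 1, 2, 2, 6]
Sum = 12


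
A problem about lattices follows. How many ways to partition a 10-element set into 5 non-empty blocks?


S(n,k) = k*S(n-1,k) + S(n-1,k-1).
S(9,5) = 6951, S(9,4) = 7770
S(10,5) = 5*6951 + 7770 = 34755 + 7770
S(10,5) = 42525


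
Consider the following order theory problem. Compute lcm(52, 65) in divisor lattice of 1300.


In a divisor lattice, join = lcm (least common multiple).
gcd(52,65) = 13
lcm(52,65) = 52*65/gcd = 3380/13 = 260


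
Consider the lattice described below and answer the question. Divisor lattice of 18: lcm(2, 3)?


Join=lcm.
gcd(2,3)=1
lcm=6


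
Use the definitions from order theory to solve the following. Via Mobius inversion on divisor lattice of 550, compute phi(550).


phi(n) = n * prod_{p|n} (1 - 1/p).
Prime divisors of 550: [2, 5, 11]
phi(550) = 550 * (1 - 1/2) * (1 - 1/5) * (1 - 1/11)
phi(550) = 200


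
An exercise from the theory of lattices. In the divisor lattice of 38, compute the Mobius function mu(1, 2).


In a divisor lattice, mu(a,b) = mu(b/a) where mu is the classical Mobius function.
b/a = 2/1 = 2
Prime factorization of 2: primes [2]
2 is squarefree with 1 prime factor(s), so mu(2) = (-1)^1 = -1


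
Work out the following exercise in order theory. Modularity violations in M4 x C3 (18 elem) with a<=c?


Modular law: if a <= c then a v (b ^ c) = (a v b) ^ c.
Check all triples (a,b,c) with a <= c among 18 elements.
This lattice is modular (diamonds M_m and their chain-products are modular).
Total violating triples: 0


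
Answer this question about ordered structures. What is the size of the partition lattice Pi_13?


B(n) = number of set partitions of an n-element set.
B(n) satisfies the recurrence: B(n+1) = sum_k C(n,k)*B(k).
B(13) = 27644437


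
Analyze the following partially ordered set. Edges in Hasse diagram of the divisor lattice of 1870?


A cover relation a -< b holds when a < b with no c strictly between.
Cover relations:
  1 -< 2
  1 -< 5
  1 -< 11
  1 -< 17
  2 -< 10
  2 -< 22
  2 -< 34
  5 -< 10
  ...24 more
Total: 32


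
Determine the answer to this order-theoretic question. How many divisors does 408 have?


Divisors of 408: [1, 2, 3, 4, 6, 8, 12, 17, 24, 34, 51, 68, 102, 136, 204, 408]
Count: 16


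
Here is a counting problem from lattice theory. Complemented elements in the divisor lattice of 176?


An element a is complemented if some b has a meet b = bottom, a join b = top.
a is complemented iff gcd(a, n/a)=1, i.e. a is a unitary divisor of 176.
Complemented elements: 1, 11, 16, 176
Count: 4


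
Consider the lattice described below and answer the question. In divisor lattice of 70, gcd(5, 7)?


Meet=gcd.
gcd(5,7)=1


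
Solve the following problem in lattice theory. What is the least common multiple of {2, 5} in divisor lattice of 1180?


In a divisor lattice, join = lcm (least common multiple).
Compute lcm iteratively: start with first element, then lcm(current, next).
Elements: [2, 5]
lcm(2,5) = 10
Final lcm = 10


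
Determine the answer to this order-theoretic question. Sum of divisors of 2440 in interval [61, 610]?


Interval [61,610] in divisors of 2440: [61, 122, 305, 610]
Sum = 1098


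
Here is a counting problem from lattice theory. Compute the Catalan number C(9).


C(n) = C(2n, n) / (n+1).
C(18, 9) = 48620
C(9) = 48620 / 10 = 4862


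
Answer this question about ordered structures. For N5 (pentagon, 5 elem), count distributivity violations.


Distributive law: a ^ (b v c) = (a ^ b) v (a ^ c).
Check all 5^3 = 125 ordered triples (a,b,c).
  e.g. a=b, b=a, c=c: lhs=b != rhs=a
  e.g. a=b, b=c, c=a: lhs=b != rhs=a
Total violating triples: 2


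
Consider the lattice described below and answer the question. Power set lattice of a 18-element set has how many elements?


Power set = 2^n.
2^18 = 262144


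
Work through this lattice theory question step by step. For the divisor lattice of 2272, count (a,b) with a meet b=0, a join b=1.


Complement pair (a,b): a meet b = bottom, a join b = top.
Here: gcd(a,b)=1 and lcm(a,b)=2272, i.e. a*b=2272 with a,b coprime.
Pairs found: (1,2272), (32,71), (71,32), (2272,1)
Total ordered pairs: 4


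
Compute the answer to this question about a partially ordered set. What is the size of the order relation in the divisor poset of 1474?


The order relation is {(a,b) : a <= b}, reflexive so it includes (a,a).
Examples: (1,1), (1,11), (1,134), (1,1474), (1,2), ...
Total ordered pairs: 27


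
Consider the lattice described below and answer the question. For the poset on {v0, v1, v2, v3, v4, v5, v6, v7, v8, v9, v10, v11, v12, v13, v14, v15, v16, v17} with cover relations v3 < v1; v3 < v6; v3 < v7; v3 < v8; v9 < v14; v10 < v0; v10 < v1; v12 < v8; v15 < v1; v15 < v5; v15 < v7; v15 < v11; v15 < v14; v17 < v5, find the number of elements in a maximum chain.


A chain is a totally ordered subset; we count the number of elements in a maximum chain.
Compute, for each element x, the size of the longest chain ending at x:
  v2: 1
  v3: 1
  v4: 1
  v9: 1
  v10: 1
  v12: 1
  ...
A maximum chain: v10 < v0
Number of elements in the longest chain: 2


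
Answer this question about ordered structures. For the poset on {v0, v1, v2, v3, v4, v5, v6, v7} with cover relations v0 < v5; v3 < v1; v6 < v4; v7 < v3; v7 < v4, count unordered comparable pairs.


A comparable pair {a,b} has a < b or b < a in the order.
Count unordered pairs where one element is strictly below the other.
Examples: {v0,v5}, {v1,v3}, {v1,v7}, {v3,v7}, ...
Total comparable pairs: 6


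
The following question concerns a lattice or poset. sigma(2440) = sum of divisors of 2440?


sigma(n) = sum of divisors.
Divisors of 2440: [1, 2, 4, 5, 8, 10, 20, 40, 61, 122, 244, 305, 488, 610, 1220, 2440]
Sum = 5580


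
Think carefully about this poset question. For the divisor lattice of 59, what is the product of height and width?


Height = length of longest chain minus 1; width = size of largest antichain.
A maximum chain: 1 | 59  (height 1).
A maximum antichain: {1}  (width 1).
Product = 1 * 1 = 1


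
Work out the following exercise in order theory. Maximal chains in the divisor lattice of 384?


A maximal chain goes from the minimum element to a maximal element via cover relations.
Counting all min-to-max paths in the cover graph.
Total maximal chains: 8


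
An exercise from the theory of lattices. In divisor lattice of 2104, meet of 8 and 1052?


In a divisor lattice, meet = gcd (greatest common divisor).
By Euclidean algorithm or factoring: gcd(8,1052) = 4


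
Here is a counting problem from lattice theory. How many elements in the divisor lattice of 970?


Divisors of 970: [1, 2, 5, 10, 97, 194, 485, 970]
Count: 8


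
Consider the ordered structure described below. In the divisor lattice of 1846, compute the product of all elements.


Divisors of 1846: [1, 2, 13, 26, 71, 142, 923, 1846]
Product = n^(d(n)/2) = 1846^(8/2)
Product = 11612528336656


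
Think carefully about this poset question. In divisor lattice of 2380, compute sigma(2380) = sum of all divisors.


sigma(n) = sum of divisors.
Divisors of 2380: [1, 2, 4, 5, 7, 10, 14, 17, 20, 28, 34, 35, 68, 70, 85, 119, 140, 170, 238, 340, 476, 595, 1190, 2380]
Sum = 6048


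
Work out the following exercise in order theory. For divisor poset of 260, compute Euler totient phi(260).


phi(n) = n * prod_{p|n} (1 - 1/p).
Prime divisors of 260: [2, 5, 13]
phi(260) = 260 * (1 - 1/2) * (1 - 1/5) * (1 - 1/13)
phi(260) = 96


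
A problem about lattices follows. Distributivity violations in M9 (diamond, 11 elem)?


Distributive law: a ^ (b v c) = (a ^ b) v (a ^ c).
Check all 11^3 = 1331 ordered triples (a,b,c).
  e.g. a=a1, b=a2, c=a3: lhs=a1 != rhs=0
  e.g. a=a1, b=a2, c=a4: lhs=a1 != rhs=0
Total violating triples: 504


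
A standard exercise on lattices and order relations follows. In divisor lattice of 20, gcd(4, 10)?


Meet=gcd.
gcd(4,10)=2


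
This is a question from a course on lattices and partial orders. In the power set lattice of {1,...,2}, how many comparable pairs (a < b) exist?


A comparable pair {a,b} has a < b or b < a in the order.
Count unordered pairs where one element is strictly below the other.
Examples: {{},{1}}, {{},{2}}, {{},{1,2}}, {{1},{1,2}}, ...
Total comparable pairs: 5


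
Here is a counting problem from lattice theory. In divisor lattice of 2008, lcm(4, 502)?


Join=lcm.
gcd(4,502)=2
lcm=1004


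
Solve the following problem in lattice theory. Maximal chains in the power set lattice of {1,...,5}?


A maximal chain goes from the minimum element to a maximal element via cover relations.
Counting all min-to-max paths in the cover graph.
Total maximal chains: 120


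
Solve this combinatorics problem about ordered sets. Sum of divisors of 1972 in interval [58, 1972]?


Interval [58,1972] in divisors of 1972: [58, 116, 986, 1972]
Sum = 3132


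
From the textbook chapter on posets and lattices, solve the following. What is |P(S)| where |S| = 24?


Power set = 2^n.
2^24 = 16777216


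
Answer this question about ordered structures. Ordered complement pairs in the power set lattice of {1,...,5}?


Complement pair (a,b): a meet b = bottom, a join b = top.
Here: A intersect B = {} and A union B = {1,...,5}.
Pairs found: ({},{1,2,3,4,5}), ({1},{2,3,4,5}), ({2},{1,3,4,5}), ({3},{1,2,4,5}), ... (28 more)
Total ordered pairs: 32


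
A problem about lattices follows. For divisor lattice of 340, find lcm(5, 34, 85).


In a divisor lattice, join = lcm (least common multiple).
Compute lcm iteratively: start with first element, then lcm(current, next).
Elements: [5, 34, 85]
lcm(5,34) = 170
lcm(170,85) = 170
Final lcm = 170


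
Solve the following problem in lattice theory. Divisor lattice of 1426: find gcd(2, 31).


In a divisor lattice, meet = gcd (greatest common divisor).
By Euclidean algorithm or factoring: gcd(2,31) = 1


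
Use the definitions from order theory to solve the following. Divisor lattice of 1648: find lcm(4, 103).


In a divisor lattice, join = lcm (least common multiple).
gcd(4,103) = 1
lcm(4,103) = 4*103/gcd = 412/1 = 412


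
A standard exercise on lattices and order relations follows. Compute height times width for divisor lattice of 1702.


Height = length of longest chain minus 1; width = size of largest antichain.
A maximum chain: 1 | 37 | 851 | 1702  (height 3).
A maximum antichain: {2, 23, 37}  (width 3).
Product = 3 * 3 = 9


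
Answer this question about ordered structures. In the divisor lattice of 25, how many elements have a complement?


An element a is complemented if some b has a meet b = bottom, a join b = top.
a is complemented iff gcd(a, n/a)=1, i.e. a is a unitary divisor of 25.
Complemented elements: 1, 25
Count: 2


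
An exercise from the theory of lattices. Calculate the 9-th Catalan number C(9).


C(n) = C(2n, n) / (n+1).
C(18, 9) = 48620
C(9) = 48620 / 10 = 4862


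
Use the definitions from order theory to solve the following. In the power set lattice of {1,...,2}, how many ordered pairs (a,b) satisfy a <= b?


The order relation is {(a,b) : a <= b}, reflexive so it includes (a,a).
Examples: ({},{}), ({},{1,2}), ({},{1}), ({},{2}), ({1,2},{1,2}), ...
Total ordered pairs: 9


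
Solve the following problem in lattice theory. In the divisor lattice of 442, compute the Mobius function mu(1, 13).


In a divisor lattice, mu(a,b) = mu(b/a) where mu is the classical Mobius function.
b/a = 13/1 = 13
Prime factorization of 13: primes [13]
13 is squarefree with 1 prime factor(s), so mu(13) = (-1)^1 = -1


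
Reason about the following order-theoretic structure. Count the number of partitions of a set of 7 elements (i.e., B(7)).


B(n) = number of set partitions of an n-element set.
B(n) satisfies the recurrence: B(n+1) = sum_k C(n,k)*B(k).
B(7) = 877


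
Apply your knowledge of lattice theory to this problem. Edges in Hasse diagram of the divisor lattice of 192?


A cover relation a -< b holds when a < b with no c strictly between.
Cover relations:
  1 -< 2
  1 -< 3
  2 -< 4
  2 -< 6
  3 -< 6
  4 -< 8
  4 -< 12
  6 -< 12
  ...11 more
Total: 19


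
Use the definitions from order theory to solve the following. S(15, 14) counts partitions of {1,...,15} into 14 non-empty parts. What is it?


S(n,k) = k*S(n-1,k) + S(n-1,k-1).
S(14,14) = 1, S(14,13) = 91
S(15,14) = 14*1 + 91 = 14 + 91
S(15,14) = 105


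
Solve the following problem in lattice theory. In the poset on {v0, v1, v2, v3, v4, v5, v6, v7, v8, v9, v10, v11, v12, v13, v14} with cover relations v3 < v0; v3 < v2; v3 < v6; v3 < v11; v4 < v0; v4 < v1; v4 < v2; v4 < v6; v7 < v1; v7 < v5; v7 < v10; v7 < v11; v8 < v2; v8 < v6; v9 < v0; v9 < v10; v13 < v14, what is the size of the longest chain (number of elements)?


A chain is a totally ordered subset; we count the number of elements in a maximum chain.
Compute, for each element x, the size of the longest chain ending at x:
  v3: 1
  v4: 1
  v7: 1
  v8: 1
  v9: 1
  v12: 1
  ...
A maximum chain: v3 < v0
Number of elements in the longest chain: 2


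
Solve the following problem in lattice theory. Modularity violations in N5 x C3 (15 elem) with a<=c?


Modular law: if a <= c then a v (b ^ c) = (a v b) ^ c.
Check all triples (a,b,c) with a <= c among 15 elements.
  e.g. a=(a,0), b=(c,0), c=(b,0): lhs=(a,0) != rhs=(b,0)
  e.g. a=(a,0), b=(c,1), c=(b,0): lhs=(a,0) != rhs=(b,0)
Total violating triples: 18


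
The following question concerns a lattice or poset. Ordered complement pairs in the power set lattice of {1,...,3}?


Complement pair (a,b): a meet b = bottom, a join b = top.
Here: A intersect B = {} and A union B = {1,...,3}.
Pairs found: ({},{1,2,3}), ({1},{2,3}), ({2},{1,3}), ({3},{1,2}), ... (4 more)
Total ordered pairs: 8


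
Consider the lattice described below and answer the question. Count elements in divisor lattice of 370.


Divisors of 370: [1, 2, 5, 10, 37, 74, 185, 370]
Count: 8


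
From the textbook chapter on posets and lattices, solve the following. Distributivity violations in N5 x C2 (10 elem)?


Distributive law: a ^ (b v c) = (a ^ b) v (a ^ c).
Check all 10^3 = 1000 ordered triples (a,b,c).
  e.g. a=(b,0), b=(a,0), c=(c,0): lhs=(b,0) != rhs=(a,0)
  e.g. a=(b,0), b=(a,0), c=(c,1): lhs=(b,0) != rhs=(a,0)
Total violating triples: 16


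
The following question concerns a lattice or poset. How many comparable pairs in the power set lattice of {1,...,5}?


A comparable pair {a,b} has a < b or b < a in the order.
Count unordered pairs where one element is strictly below the other.
Examples: {{},{1}}, {{},{2}}, {{},{3}}, {{},{4}}, ...
Total comparable pairs: 211


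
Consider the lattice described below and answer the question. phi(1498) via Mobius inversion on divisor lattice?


phi(n) = n * prod_{p|n} (1 - 1/p).
Prime divisors of 1498: [2, 7, 107]
phi(1498) = 1498 * (1 - 1/2) * (1 - 1/7) * (1 - 1/107)
phi(1498) = 636


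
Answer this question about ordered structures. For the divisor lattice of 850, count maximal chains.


A maximal chain goes from the minimum element to a maximal element via cover relations.
Counting all min-to-max paths in the cover graph.
Total maximal chains: 12


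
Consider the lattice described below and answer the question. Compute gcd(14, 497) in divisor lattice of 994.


In a divisor lattice, meet = gcd (greatest common divisor).
By Euclidean algorithm or factoring: gcd(14,497) = 7


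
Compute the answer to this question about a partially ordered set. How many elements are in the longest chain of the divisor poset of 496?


A chain is a totally ordered subset; we count the number of elements in a maximum chain.
Compute, for each element x, the size of the longest chain ending at x:
  1: 1
  2: 2
  31: 2
  4: 3
  8: 4
  62: 3
  ...
A maximum chain: 1 < 2 < 4 < 8 < 16 < 496
Number of elements in the longest chain: 6


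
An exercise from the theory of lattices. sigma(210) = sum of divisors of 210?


sigma(n) = sum of divisors.
Divisors of 210: [1, 2, 3, 5, 6, 7, 10, 14, 15, 21, 30, 35, 42, 70, 105, 210]
Sum = 576


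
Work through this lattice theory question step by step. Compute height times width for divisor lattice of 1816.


Height = length of longest chain minus 1; width = size of largest antichain.
A maximum chain: 1 | 227 | 454 | 908 | 1816  (height 4).
A maximum antichain: {2, 227}  (width 2).
Product = 4 * 2 = 8


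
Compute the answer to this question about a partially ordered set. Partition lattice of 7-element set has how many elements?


B(n) = number of set partitions of an n-element set.
B(n) satisfies the recurrence: B(n+1) = sum_k C(n,k)*B(k).
B(7) = 877


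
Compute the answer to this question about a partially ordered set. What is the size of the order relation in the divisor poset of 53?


The order relation is {(a,b) : a <= b}, reflexive so it includes (a,a).
Examples: (1,1), (1,53), (53,53)
Total ordered pairs: 3


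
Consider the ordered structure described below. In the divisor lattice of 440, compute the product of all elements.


Divisors of 440: [1, 2, 4, 5, 8, 10, 11, 20, 22, 40, 44, 55, 88, 110, 220, 440]
Product = n^(d(n)/2) = 440^(16/2)
Product = 1404822362521600000000


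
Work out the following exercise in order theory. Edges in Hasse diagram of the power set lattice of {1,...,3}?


A cover relation a -< b holds when a < b with no c strictly between.
Cover relations:
  {} -< {1}
  {} -< {2}
  {} -< {3}
  {1} -< {1,2}
  {1} -< {1,3}
  {2} -< {1,2}
  {2} -< {2,3}
  {3} -< {1,3}
  ...4 more
Total: 12


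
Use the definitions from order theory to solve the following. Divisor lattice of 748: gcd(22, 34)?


Meet=gcd.
gcd(22,34)=2


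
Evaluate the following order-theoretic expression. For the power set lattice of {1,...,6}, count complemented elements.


An element a is complemented if some b has a meet b = bottom, a join b = top.
every subset A has complement S\A, so all elements are complemented.
Complemented elements: {}, {1}, {2}, {3}, {4}, {5}, ... (58 more)
Count: 64


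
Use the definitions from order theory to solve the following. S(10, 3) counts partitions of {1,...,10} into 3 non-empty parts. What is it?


S(n,k) = k*S(n-1,k) + S(n-1,k-1).
S(9,3) = 3025, S(9,2) = 255
S(10,3) = 3*3025 + 255 = 9075 + 255
S(10,3) = 9330


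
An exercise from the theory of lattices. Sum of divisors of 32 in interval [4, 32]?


Interval [4,32] in divisors of 32: [4, 8, 16, 32]
Sum = 60


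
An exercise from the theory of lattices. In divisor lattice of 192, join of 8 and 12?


In a divisor lattice, join = lcm (least common multiple).
gcd(8,12) = 4
lcm(8,12) = 8*12/gcd = 96/4 = 24


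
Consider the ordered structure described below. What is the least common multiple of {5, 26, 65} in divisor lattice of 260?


In a divisor lattice, join = lcm (least common multiple).
Compute lcm iteratively: start with first element, then lcm(current, next).
Elements: [5, 26, 65]
lcm(5,26) = 130
lcm(130,65) = 130
Final lcm = 130


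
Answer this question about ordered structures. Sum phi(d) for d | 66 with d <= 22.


Divisors of 66 up to 22: [1, 2, 3, 6, 11, 22]
phi values: [1, 1, 2, 2, 10, 10]
Sum = 26


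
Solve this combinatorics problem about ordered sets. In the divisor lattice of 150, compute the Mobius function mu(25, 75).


In a divisor lattice, mu(a,b) = mu(b/a) where mu is the classical Mobius function.
b/a = 75/25 = 3
Prime factorization of 3: primes [3]
3 is squarefree with 1 prime factor(s), so mu(3) = (-1)^1 = -1


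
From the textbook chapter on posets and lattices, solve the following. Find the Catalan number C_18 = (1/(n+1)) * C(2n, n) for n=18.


C(n) = C(2n, n) / (n+1).
C(36, 18) = 9075135300
C(18) = 9075135300 / 19 = 477638700


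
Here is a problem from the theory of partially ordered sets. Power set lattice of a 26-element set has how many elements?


Power set = 2^n.
2^26 = 67108864


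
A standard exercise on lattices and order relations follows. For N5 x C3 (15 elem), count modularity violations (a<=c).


Modular law: if a <= c then a v (b ^ c) = (a v b) ^ c.
Check all triples (a,b,c) with a <= c among 15 elements.
  e.g. a=(a,0), b=(c,0), c=(b,0): lhs=(a,0) != rhs=(b,0)
  e.g. a=(a,0), b=(c,1), c=(b,0): lhs=(a,0) != rhs=(b,0)
Total violating triples: 18


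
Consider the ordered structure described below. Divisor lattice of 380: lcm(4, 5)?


Join=lcm.
gcd(4,5)=1
lcm=20


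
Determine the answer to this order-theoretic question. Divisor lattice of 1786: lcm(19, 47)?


Join=lcm.
gcd(19,47)=1
lcm=893


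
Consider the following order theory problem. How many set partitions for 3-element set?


B(n) = number of set partitions of an n-element set.
B(n) satisfies the recurrence: B(n+1) = sum_k C(n,k)*B(k).
B(3) = 5


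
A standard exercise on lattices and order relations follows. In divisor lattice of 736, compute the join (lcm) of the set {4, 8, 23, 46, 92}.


In a divisor lattice, join = lcm (least common multiple).
Compute lcm iteratively: start with first element, then lcm(current, next).
Elements: [4, 8, 23, 46, 92]
lcm(4,8) = 8
lcm(8,23) = 184
lcm(184,46) = 184
lcm(184,92) = 184
Final lcm = 184


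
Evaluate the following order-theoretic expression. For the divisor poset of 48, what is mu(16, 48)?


In a divisor lattice, mu(a,b) = mu(b/a) where mu is the classical Mobius function.
b/a = 48/16 = 3
Prime factorization of 3: primes [3]
3 is squarefree with 1 prime factor(s), so mu(3) = (-1)^1 = -1


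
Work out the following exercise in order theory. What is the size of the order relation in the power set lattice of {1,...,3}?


The order relation is {(a,b) : a <= b}, reflexive so it includes (a,a).
Examples: ({},{}), ({},{1,2}), ({},{1,2,3}), ({},{1,3}), ({},{1}), ...
Total ordered pairs: 27


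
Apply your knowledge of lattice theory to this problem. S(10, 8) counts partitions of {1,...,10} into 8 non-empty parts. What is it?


S(n,k) = k*S(n-1,k) + S(n-1,k-1).
S(9,8) = 36, S(9,7) = 462
S(10,8) = 8*36 + 462 = 288 + 462
S(10,8) = 750


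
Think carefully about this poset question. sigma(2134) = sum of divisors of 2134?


sigma(n) = sum of divisors.
Divisors of 2134: [1, 2, 11, 22, 97, 194, 1067, 2134]
Sum = 3528


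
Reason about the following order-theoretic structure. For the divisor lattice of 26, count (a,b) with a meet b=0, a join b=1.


Complement pair (a,b): a meet b = bottom, a join b = top.
Here: gcd(a,b)=1 and lcm(a,b)=26, i.e. a*b=26 with a,b coprime.
Pairs found: (1,26), (2,13), (13,2), (26,1)
Total ordered pairs: 4


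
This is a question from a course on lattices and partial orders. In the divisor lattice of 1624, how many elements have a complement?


An element a is complemented if some b has a meet b = bottom, a join b = top.
a is complemented iff gcd(a, n/a)=1, i.e. a is a unitary divisor of 1624.
Complemented elements: 1, 7, 8, 29, 56, 203, ... (2 more)
Count: 8


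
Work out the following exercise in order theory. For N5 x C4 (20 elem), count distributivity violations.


Distributive law: a ^ (b v c) = (a ^ b) v (a ^ c).
Check all 20^3 = 8000 ordered triples (a,b,c).
  e.g. a=(b,0), b=(a,0), c=(c,0): lhs=(b,0) != rhs=(a,0)
  e.g. a=(b,0), b=(a,0), c=(c,1): lhs=(b,0) != rhs=(a,0)
Total violating triples: 128


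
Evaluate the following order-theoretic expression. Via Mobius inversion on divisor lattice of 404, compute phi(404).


phi(n) = n * prod_{p|n} (1 - 1/p).
Prime divisors of 404: [2, 101]
phi(404) = 404 * (1 - 1/2) * (1 - 1/101)
phi(404) = 200
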